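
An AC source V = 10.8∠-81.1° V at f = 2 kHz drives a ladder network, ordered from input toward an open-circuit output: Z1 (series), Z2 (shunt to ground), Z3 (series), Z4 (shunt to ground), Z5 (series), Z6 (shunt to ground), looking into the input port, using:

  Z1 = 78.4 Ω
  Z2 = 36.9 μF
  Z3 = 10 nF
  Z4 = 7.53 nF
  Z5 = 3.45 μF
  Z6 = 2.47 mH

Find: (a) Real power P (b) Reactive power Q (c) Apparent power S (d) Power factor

Step 1 — Angular frequency: ω = 2π·f = 2π·2000 = 1.257e+04 rad/s.
Step 2 — Component impedances:
  Z1: Z = R = 78.4 Ω
  Z2: Z = 1/(jωC) = -j/(ω·C) = 0 - j2.157 Ω
  Z3: Z = 1/(jωC) = -j/(ω·C) = 0 - j7958 Ω
  Z4: Z = 1/(jωC) = -j/(ω·C) = 0 - j1.057e+04 Ω
  Z5: Z = 1/(jωC) = -j/(ω·C) = 0 - j23.07 Ω
  Z6: Z = jωL = j·1.257e+04·0.00247 = 0 + j31.04 Ω
Step 3 — Ladder network (open output): work backward from the far end, alternating series and parallel combinations. Z_in = 78.4 - j2.156 Ω = 78.43∠-1.6° Ω.
Step 4 — Source phasor: V = 10.8∠-81.1° V = 1.671 - j10.67 V.
Step 5 — Current: I = V / Z = 0.02504 - j0.1354 A = 0.1377∠-79.5° A.
Step 6 — Complex power: S = V·I* = 1.487 - j0.04088 VA.
Step 7 — Real power: P = Re(S) = 1.487 W.
Step 8 — Reactive power: Q = Im(S) = -0.04088 VAR.
Step 9 — Apparent power: |S| = 1.487 VA.
Step 10 — Power factor: PF = P/|S| = 0.9996 (leading).

(a) P = 1.487 W  (b) Q = -0.04088 VAR  (c) S = 1.487 VA  (d) PF = 0.9996 (leading)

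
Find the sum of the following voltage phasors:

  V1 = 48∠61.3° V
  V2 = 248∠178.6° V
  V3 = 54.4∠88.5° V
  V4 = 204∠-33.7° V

Step 1 — Convert each phasor to rectangular form:
  V1 = 48·(cos(61.3°) + j·sin(61.3°)) = 23.05 + j42.1 V
  V2 = 248·(cos(178.6°) + j·sin(178.6°)) = -247.9 + j6.059 V
  V3 = 54.4·(cos(88.5°) + j·sin(88.5°)) = 1.424 + j54.38 V
  V4 = 204·(cos(-33.7°) + j·sin(-33.7°)) = 169.7 - j113.2 V
Step 2 — Sum components: V_total = -53.73 - j10.64 V.
Step 3 — Convert to polar: |V_total| = 54.78 V, ∠V_total = -168.8°.

V_total = 54.78∠-168.8° V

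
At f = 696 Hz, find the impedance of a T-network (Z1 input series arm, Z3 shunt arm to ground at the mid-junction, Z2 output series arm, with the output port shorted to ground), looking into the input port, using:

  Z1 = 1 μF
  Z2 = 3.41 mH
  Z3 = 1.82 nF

Step 1 — Angular frequency: ω = 2π·f = 2π·696 = 4373 rad/s.
Step 2 — Component impedances:
  Z1: Z = 1/(jωC) = -j/(ω·C) = 0 - j228.7 Ω
  Z2: Z = jωL = j·4373·0.00341 = 0 + j14.91 Ω
  Z3: Z = 1/(jωC) = -j/(ω·C) = 0 - j1.256e+05 Ω
Step 3 — With the output port shorted to ground, the output series arm Z2 runs from the junction to ground; the shunt arm Z3 also runs from the junction to ground. They appear in parallel: Z3 || Z2 = 0 + j14.91 Ω.
Step 4 — Series with input arm Z1: Z_in = Z1 + (Z3 || Z2) = 0 - j213.8 Ω = 213.8∠-90.0° Ω.

Z = 0 - j213.8 Ω = 213.8∠-90.0° Ω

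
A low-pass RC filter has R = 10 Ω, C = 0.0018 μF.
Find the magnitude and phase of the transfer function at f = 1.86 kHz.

Step 1 — Angular frequency: ω = 2π·1860 = 1.169e+04 rad/s.
Step 2 — Transfer function: H(jω) = 1/(1 + jωRC).
Step 3 — Denominator: 1 + jωRC = 1 + j·1.169e+04·10·1.8e-09 = 1 + j0.0002104.
Step 4 — H = 1 - j0.0002104.
Step 5 — Magnitude: |H| = 1 (-0.0 dB); phase: φ = -0.0°.

|H| = 1 (-0.0 dB), φ = -0.0°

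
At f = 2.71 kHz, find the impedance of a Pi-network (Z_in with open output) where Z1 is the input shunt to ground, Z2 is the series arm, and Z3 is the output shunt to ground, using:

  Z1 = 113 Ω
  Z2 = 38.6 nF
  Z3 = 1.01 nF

Step 1 — Angular frequency: ω = 2π·f = 2π·2710 = 1.703e+04 rad/s.
Step 2 — Component impedances:
  Z1: Z = R = 113 Ω
  Z2: Z = 1/(jωC) = -j/(ω·C) = 0 - j1521 Ω
  Z3: Z = 1/(jωC) = -j/(ω·C) = 0 - j5.815e+04 Ω
Step 3 — With open output, the series arm Z2 and the output shunt Z3 appear in series to ground: Z2 + Z3 = 0 - j5.967e+04 Ω.
Step 4 — Parallel with input shunt Z1: Z_in = Z1 || (Z2 + Z3) = 113 - j0.214 Ω = 113∠-0.1° Ω.

Z = 113 - j0.214 Ω = 113∠-0.1° Ω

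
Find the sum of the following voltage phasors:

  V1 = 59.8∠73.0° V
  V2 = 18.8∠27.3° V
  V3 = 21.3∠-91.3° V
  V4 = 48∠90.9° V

Step 1 — Convert each phasor to rectangular form:
  V1 = 59.8·(cos(73.0°) + j·sin(73.0°)) = 17.48 + j57.19 V
  V2 = 18.8·(cos(27.3°) + j·sin(27.3°)) = 16.71 + j8.623 V
  V3 = 21.3·(cos(-91.3°) + j·sin(-91.3°)) = -0.4832 - j21.29 V
  V4 = 48·(cos(90.9°) + j·sin(90.9°)) = -0.754 + j47.99 V
Step 2 — Sum components: V_total = 32.95 + j92.51 V.
Step 3 — Convert to polar: |V_total| = 98.2 V, ∠V_total = 70.4°.

V_total = 98.2∠70.4° V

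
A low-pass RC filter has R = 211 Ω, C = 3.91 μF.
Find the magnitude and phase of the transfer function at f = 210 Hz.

Step 1 — Angular frequency: ω = 2π·210 = 1319 rad/s.
Step 2 — Transfer function: H(jω) = 1/(1 + jωRC).
Step 3 — Denominator: 1 + jωRC = 1 + j·1319·211·3.91e-06 = 1 + j1.089.
Step 4 — H = 0.4577 - j0.4982.
Step 5 — Magnitude: |H| = 0.6765 (-3.4 dB); phase: φ = -47.4°.

|H| = 0.6765 (-3.4 dB), φ = -47.4°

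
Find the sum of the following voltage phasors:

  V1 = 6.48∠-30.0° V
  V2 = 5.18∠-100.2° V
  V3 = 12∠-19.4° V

Step 1 — Convert each phasor to rectangular form:
  V1 = 6.48·(cos(-30.0°) + j·sin(-30.0°)) = 5.612 - j3.24 V
  V2 = 5.18·(cos(-100.2°) + j·sin(-100.2°)) = -0.9173 - j5.098 V
  V3 = 12·(cos(-19.4°) + j·sin(-19.4°)) = 11.32 - j3.986 V
Step 2 — Sum components: V_total = 16.01 - j12.32 V.
Step 3 — Convert to polar: |V_total| = 20.21 V, ∠V_total = -37.6°.

V_total = 20.21∠-37.6° V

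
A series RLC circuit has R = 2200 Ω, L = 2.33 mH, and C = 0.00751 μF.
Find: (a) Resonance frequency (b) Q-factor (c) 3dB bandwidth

Step 1 — Resonance: ω₀ = 1/√(LC) = 1/√(0.00233·7.51e-09) = 2.391e+05 rad/s.
Step 2 — f₀ = ω₀/(2π) = 3.805e+04 Hz.
Step 3 — Series Q: Q = ω₀L/R = 2.391e+05·0.00233/2200 = 0.2532.
Step 4 — Bandwidth: Δω = ω₀/Q = 9.442e+05 rad/s; BW = Δω/(2π) = 1.503e+05 Hz.

(a) f₀ = 3.805e+04 Hz  (b) Q = 0.2532  (c) BW = 1.503e+05 Hz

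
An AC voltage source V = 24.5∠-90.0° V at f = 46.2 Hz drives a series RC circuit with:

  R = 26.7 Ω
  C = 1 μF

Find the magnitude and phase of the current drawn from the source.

Step 1 — Angular frequency: ω = 2π·f = 2π·46.2 = 290.3 rad/s.
Step 2 — Component impedances:
  R: Z = R = 26.7 Ω
  C: Z = 1/(jωC) = -j/(ω·C) = 0 - j3445 Ω
Step 3 — Series combination: Z_total = R + C = 26.7 - j3445 Ω = 3445∠-89.6° Ω.
Step 4 — Source phasor: V = 24.5∠-90.0° V = 0 - j24.5 V.
Step 5 — Ohm's law: I = V / Z_total = (0 - j24.5) / (26.7 - j3445) = 0.007112 - j5.512e-05 A.
Step 6 — Convert to polar: |I| = 0.007112 A, ∠I = -0.4°.

I = 0.007112∠-0.4° A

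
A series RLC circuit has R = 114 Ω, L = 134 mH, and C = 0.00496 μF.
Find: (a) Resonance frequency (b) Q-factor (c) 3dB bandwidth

Step 1 — Resonance: ω₀ = 1/√(LC) = 1/√(0.134·4.96e-09) = 3.879e+04 rad/s.
Step 2 — f₀ = ω₀/(2π) = 6173 Hz.
Step 3 — Series Q: Q = ω₀L/R = 3.879e+04·0.134/114 = 45.59.
Step 4 — Bandwidth: Δω = ω₀/Q = 850.7 rad/s; BW = Δω/(2π) = 135.4 Hz.

(a) f₀ = 6173 Hz  (b) Q = 45.59  (c) BW = 135.4 Hz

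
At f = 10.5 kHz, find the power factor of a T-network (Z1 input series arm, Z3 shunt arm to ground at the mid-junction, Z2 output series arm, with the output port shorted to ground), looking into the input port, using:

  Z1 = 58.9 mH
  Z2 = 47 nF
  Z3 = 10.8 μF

Step 1 — Angular frequency: ω = 2π·f = 2π·1.05e+04 = 6.597e+04 rad/s.
Step 2 — Component impedances:
  Z1: Z = jωL = j·6.597e+04·0.0589 = 0 + j3886 Ω
  Z2: Z = 1/(jωC) = -j/(ω·C) = 0 - j322.5 Ω
  Z3: Z = 1/(jωC) = -j/(ω·C) = 0 - j1.403 Ω
Step 3 — With the output port shorted to ground, the output series arm Z2 runs from the junction to ground; the shunt arm Z3 also runs from the junction to ground. They appear in parallel: Z3 || Z2 = 0 - j1.397 Ω.
Step 4 — Series with input arm Z1: Z_in = Z1 + (Z3 || Z2) = 0 + j3884 Ω = 3884∠90.0° Ω.
Step 5 — Power factor: PF = cos(φ) = Re(Z)/|Z| = 0/3884 = 0.
Step 6 — Type: Im(Z) = 3884 ⇒ lagging (phase φ = 90.0°).

PF = 0 (lagging, φ = 90.0°)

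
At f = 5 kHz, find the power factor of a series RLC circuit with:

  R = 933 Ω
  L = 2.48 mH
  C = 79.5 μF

Step 1 — Angular frequency: ω = 2π·f = 2π·5000 = 3.142e+04 rad/s.
Step 2 — Component impedances:
  R: Z = R = 933 Ω
  L: Z = jωL = j·3.142e+04·0.00248 = 0 + j77.91 Ω
  C: Z = 1/(jωC) = -j/(ω·C) = 0 - j0.4004 Ω
Step 3 — Series combination: Z_total = R + L + C = 933 + j77.51 Ω = 936.2∠4.7° Ω.
Step 4 — Power factor: PF = cos(φ) = Re(Z)/|Z| = 933/936.2 = 0.9966.
Step 5 — Type: Im(Z) = 77.51 ⇒ lagging (phase φ = 4.7°).

PF = 0.9966 (lagging, φ = 4.7°)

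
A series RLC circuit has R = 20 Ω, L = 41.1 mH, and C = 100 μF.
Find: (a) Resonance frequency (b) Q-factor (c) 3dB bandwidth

Step 1 — Resonance: ω₀ = 1/√(LC) = 1/√(0.0411·0.0001) = 493.3 rad/s.
Step 2 — f₀ = ω₀/(2π) = 78.51 Hz.
Step 3 — Series Q: Q = ω₀L/R = 493.3·0.0411/20 = 1.014.
Step 4 — Bandwidth: Δω = ω₀/Q = 486.6 rad/s; BW = Δω/(2π) = 77.45 Hz.

(a) f₀ = 78.51 Hz  (b) Q = 1.014  (c) BW = 77.45 Hz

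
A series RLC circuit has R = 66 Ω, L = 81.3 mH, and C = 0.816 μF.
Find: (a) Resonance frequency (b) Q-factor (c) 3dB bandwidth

Step 1 — Resonance: ω₀ = 1/√(LC) = 1/√(0.0813·8.16e-07) = 3882 rad/s.
Step 2 — f₀ = ω₀/(2π) = 617.9 Hz.
Step 3 — Series Q: Q = ω₀L/R = 3882·0.0813/66 = 4.783.
Step 4 — Bandwidth: Δω = ω₀/Q = 811.8 rad/s; BW = Δω/(2π) = 129.2 Hz.

(a) f₀ = 617.9 Hz  (b) Q = 4.783  (c) BW = 129.2 Hz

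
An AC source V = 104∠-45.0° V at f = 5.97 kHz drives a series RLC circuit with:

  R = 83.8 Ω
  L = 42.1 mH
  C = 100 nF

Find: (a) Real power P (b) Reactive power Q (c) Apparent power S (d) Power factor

Step 1 — Angular frequency: ω = 2π·f = 2π·5970 = 3.751e+04 rad/s.
Step 2 — Component impedances:
  R: Z = R = 83.8 Ω
  L: Z = jωL = j·3.751e+04·0.0421 = 0 + j1579 Ω
  C: Z = 1/(jωC) = -j/(ω·C) = 0 - j266.6 Ω
Step 3 — Series combination: Z_total = R + L + C = 83.8 + j1313 Ω = 1315∠86.3° Ω.
Step 4 — Source phasor: V = 104∠-45.0° V = 73.54 - j73.54 V.
Step 5 — Current: I = V / Z = -0.05224 - j0.05936 A = 0.07907∠-131.3° A.
Step 6 — Complex power: S = V·I* = 0.5239 + j8.207 VA.
Step 7 — Real power: P = Re(S) = 0.5239 W.
Step 8 — Reactive power: Q = Im(S) = 8.207 VAR.
Step 9 — Apparent power: |S| = 8.223 VA.
Step 10 — Power factor: PF = P/|S| = 0.06371 (lagging).

(a) P = 0.5239 W  (b) Q = 8.207 VAR  (c) S = 8.223 VA  (d) PF = 0.06371 (lagging)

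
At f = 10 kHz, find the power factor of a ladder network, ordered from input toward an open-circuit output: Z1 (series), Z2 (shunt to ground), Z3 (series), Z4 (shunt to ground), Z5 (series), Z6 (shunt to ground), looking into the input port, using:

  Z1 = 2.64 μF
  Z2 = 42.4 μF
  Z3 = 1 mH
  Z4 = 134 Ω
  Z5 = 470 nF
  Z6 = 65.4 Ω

Step 1 — Angular frequency: ω = 2π·f = 2π·1e+04 = 6.283e+04 rad/s.
Step 2 — Component impedances:
  Z1: Z = 1/(jωC) = -j/(ω·C) = 0 - j6.029 Ω
  Z2: Z = 1/(jωC) = -j/(ω·C) = 0 - j0.3754 Ω
  Z3: Z = jωL = j·6.283e+04·0.001 = 0 + j62.83 Ω
  Z4: Z = R = 134 Ω
  Z5: Z = 1/(jωC) = -j/(ω·C) = 0 - j33.86 Ω
  Z6: Z = R = 65.4 Ω
Step 3 — Ladder network (open output): work backward from the far end, alternating series and parallel combinations. Z_in = 0.00148 - j6.405 Ω = 6.405∠-90.0° Ω.
Step 4 — Power factor: PF = cos(φ) = Re(Z)/|Z| = 0.0014798/6.4055 = 0.000231.
Step 5 — Type: Im(Z) = -6.405 ⇒ leading (phase φ = -90.0°).

PF = 0.000231 (leading, φ = -90.0°)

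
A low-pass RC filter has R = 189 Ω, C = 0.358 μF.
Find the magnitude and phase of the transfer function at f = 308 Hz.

Step 1 — Angular frequency: ω = 2π·308 = 1935 rad/s.
Step 2 — Transfer function: H(jω) = 1/(1 + jωRC).
Step 3 — Denominator: 1 + jωRC = 1 + j·1935·189·3.58e-07 = 1 + j0.1309.
Step 4 — H = 0.9831 - j0.1287.
Step 5 — Magnitude: |H| = 0.9915 (-0.1 dB); phase: φ = -7.5°.

|H| = 0.9915 (-0.1 dB), φ = -7.5°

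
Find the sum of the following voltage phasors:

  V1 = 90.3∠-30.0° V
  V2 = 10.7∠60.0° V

Step 1 — Convert each phasor to rectangular form:
  V1 = 90.3·(cos(-30.0°) + j·sin(-30.0°)) = 78.2 - j45.15 V
  V2 = 10.7·(cos(60.0°) + j·sin(60.0°)) = 5.35 + j9.266 V
Step 2 — Sum components: V_total = 83.55 - j35.88 V.
Step 3 — Convert to polar: |V_total| = 90.93 V, ∠V_total = -23.2°.

V_total = 90.93∠-23.2° V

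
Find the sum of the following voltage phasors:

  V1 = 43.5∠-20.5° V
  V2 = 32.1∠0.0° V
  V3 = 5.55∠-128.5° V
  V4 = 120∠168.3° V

Step 1 — Convert each phasor to rectangular form:
  V1 = 43.5·(cos(-20.5°) + j·sin(-20.5°)) = 40.75 - j15.23 V
  V2 = 32.1·(cos(0.0°) + j·sin(0.0°)) = 32.1 V
  V3 = 5.55·(cos(-128.5°) + j·sin(-128.5°)) = -3.455 - j4.343 V
  V4 = 120·(cos(168.3°) + j·sin(168.3°)) = -117.5 + j24.33 V
Step 2 — Sum components: V_total = -48.12 + j4.757 V.
Step 3 — Convert to polar: |V_total| = 48.35 V, ∠V_total = 174.4°.

V_total = 48.35∠174.4° V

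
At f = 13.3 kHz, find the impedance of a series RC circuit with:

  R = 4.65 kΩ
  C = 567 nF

Step 1 — Angular frequency: ω = 2π·f = 2π·1.33e+04 = 8.357e+04 rad/s.
Step 2 — Component impedances:
  R: Z = R = 4650 Ω
  C: Z = 1/(jωC) = -j/(ω·C) = 0 - j21.11 Ω
Step 3 — Series combination: Z_total = R + C = 4650 - j21.11 Ω = 4650∠-0.3° Ω.

Z = 4650 - j21.11 Ω = 4650∠-0.3° Ω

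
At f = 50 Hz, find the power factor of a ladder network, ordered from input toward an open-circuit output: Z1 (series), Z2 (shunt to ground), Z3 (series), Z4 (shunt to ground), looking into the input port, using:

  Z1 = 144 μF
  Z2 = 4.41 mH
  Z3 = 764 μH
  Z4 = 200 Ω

Step 1 — Angular frequency: ω = 2π·f = 2π·50 = 314.2 rad/s.
Step 2 — Component impedances:
  Z1: Z = 1/(jωC) = -j/(ω·C) = 0 - j22.1 Ω
  Z2: Z = jωL = j·314.2·0.00441 = 0 + j1.385 Ω
  Z3: Z = jωL = j·314.2·0.000764 = 0 + j0.24 Ω
  Z4: Z = R = 200 Ω
Step 3 — Ladder network (open output): work backward from the far end, alternating series and parallel combinations. Z_in = 0.009597 - j20.72 Ω = 20.72∠-90.0° Ω.
Step 4 — Power factor: PF = cos(φ) = Re(Z)/|Z| = 0.009597/20.72 = 0.0004632.
Step 5 — Type: Im(Z) = -20.72 ⇒ leading (phase φ = -90.0°).

PF = 0.0004632 (leading, φ = -90.0°)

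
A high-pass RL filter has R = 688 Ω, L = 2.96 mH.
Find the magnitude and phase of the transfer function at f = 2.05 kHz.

Step 1 — Angular frequency: ω = 2π·2050 = 1.288e+04 rad/s.
Step 2 — Transfer function: H(jω) = jωL/(R + jωL).
Step 3 — Numerator jωL = j·38.13; denominator R + jωL = 688 + j38.13.
Step 4 — H = 0.003062 + j0.05525.
Step 5 — Magnitude: |H| = 0.05533 (-25.1 dB); phase: φ = 86.8°.

|H| = 0.05533 (-25.1 dB), φ = 86.8°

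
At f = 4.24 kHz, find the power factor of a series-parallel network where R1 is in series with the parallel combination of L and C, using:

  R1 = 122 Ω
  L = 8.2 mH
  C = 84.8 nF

Step 1 — Angular frequency: ω = 2π·f = 2π·4240 = 2.664e+04 rad/s.
Step 2 — Component impedances:
  R1: Z = R = 122 Ω
  L: Z = jωL = j·2.664e+04·0.0082 = 0 + j218.5 Ω
  C: Z = 1/(jωC) = -j/(ω·C) = 0 - j442.6 Ω
Step 3 — Parallel branch: L || C = 1/(1/L + 1/C) = 0 + j431.3 Ω.
Step 4 — Series with R1: Z_total = R1 + (L || C) = 122 + j431.3 Ω = 448.2∠74.2° Ω.
Step 5 — Power factor: PF = cos(φ) = Re(Z)/|Z| = 122/448.2 = 0.2722.
Step 6 — Type: Im(Z) = 431.3 ⇒ lagging (phase φ = 74.2°).

PF = 0.2722 (lagging, φ = 74.2°)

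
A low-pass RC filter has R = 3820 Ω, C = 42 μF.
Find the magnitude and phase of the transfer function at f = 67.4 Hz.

Step 1 — Angular frequency: ω = 2π·67.4 = 423.5 rad/s.
Step 2 — Transfer function: H(jω) = 1/(1 + jωRC).
Step 3 — Denominator: 1 + jωRC = 1 + j·423.5·3820·4.2e-05 = 1 + j67.94.
Step 4 — H = 0.0002166 - j0.01471.
Step 5 — Magnitude: |H| = 0.01472 (-36.6 dB); phase: φ = -89.2°.

|H| = 0.01472 (-36.6 dB), φ = -89.2°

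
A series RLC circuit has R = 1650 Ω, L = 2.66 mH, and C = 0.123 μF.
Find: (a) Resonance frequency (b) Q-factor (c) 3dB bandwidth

Step 1 — Resonance condition Im(Z)=0 gives ω₀ = 1/√(LC).
Step 2 — ω₀ = 1/√(0.00266·1.23e-07) = 5.528e+04 rad/s.
Step 3 — f₀ = ω₀/(2π) = 8799 Hz.
Step 4 — Series Q: Q = ω₀L/R = 5.528e+04·0.00266/1650 = 0.08913.
Step 5 — 3dB bandwidth: Δω = ω₀/Q = 6.203e+05 rad/s; BW = Δω/(2π) = 9.872e+04 Hz.

(a) f₀ = 8799 Hz  (b) Q = 0.08913  (c) BW = 9.872e+04 Hz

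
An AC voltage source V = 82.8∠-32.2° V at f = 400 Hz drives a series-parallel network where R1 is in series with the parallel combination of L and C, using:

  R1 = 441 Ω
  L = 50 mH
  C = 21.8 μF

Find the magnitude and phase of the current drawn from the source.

Step 1 — Angular frequency: ω = 2π·f = 2π·400 = 2513 rad/s.
Step 2 — Component impedances:
  R1: Z = R = 441 Ω
  L: Z = jωL = j·2513·0.05 = 0 + j125.7 Ω
  C: Z = 1/(jωC) = -j/(ω·C) = 0 - j18.25 Ω
Step 3 — Parallel branch: L || C = 1/(1/L + 1/C) = 0 - j21.35 Ω.
Step 4 — Series with R1: Z_total = R1 + (L || C) = 441 - j21.35 Ω = 441.5∠-2.8° Ω.
Step 5 — Source phasor: V = 82.8∠-32.2° V = 70.06 - j44.12 V.
Step 6 — Ohm's law: I = V / Z_total = (70.06 - j44.12) / (441 - j21.35) = 0.1633 - j0.09214 A.
Step 7 — Convert to polar: |I| = 0.1875 A, ∠I = -29.4°.

I = 0.1875∠-29.4° A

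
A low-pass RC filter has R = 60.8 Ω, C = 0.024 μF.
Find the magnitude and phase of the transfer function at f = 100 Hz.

Step 1 — Angular frequency: ω = 2π·100 = 628.3 rad/s.
Step 2 — Transfer function: H(jω) = 1/(1 + jωRC).
Step 3 — Denominator: 1 + jωRC = 1 + j·628.3·60.8·2.4e-08 = 1 + j0.0009168.
Step 4 — H = 1 - j0.0009168.
Step 5 — Magnitude: |H| = 1 (-0.0 dB); phase: φ = -0.1°.

|H| = 1 (-0.0 dB), φ = -0.1°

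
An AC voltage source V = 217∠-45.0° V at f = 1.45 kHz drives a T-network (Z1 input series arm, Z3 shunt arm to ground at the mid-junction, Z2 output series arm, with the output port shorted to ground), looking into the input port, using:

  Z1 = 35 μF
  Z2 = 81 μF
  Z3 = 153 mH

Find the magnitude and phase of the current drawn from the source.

Step 1 — Angular frequency: ω = 2π·f = 2π·1450 = 9111 rad/s.
Step 2 — Component impedances:
  Z1: Z = 1/(jωC) = -j/(ω·C) = 0 - j3.136 Ω
  Z2: Z = 1/(jωC) = -j/(ω·C) = 0 - j1.355 Ω
  Z3: Z = jωL = j·9111·0.153 = 0 + j1394 Ω
Step 3 — With the output port shorted to ground, the output series arm Z2 runs from the junction to ground; the shunt arm Z3 also runs from the junction to ground. They appear in parallel: Z3 || Z2 = 0 - j1.356 Ω.
Step 4 — Series with input arm Z1: Z_in = Z1 + (Z3 || Z2) = 0 - j4.492 Ω = 4.492∠-90.0° Ω.
Step 5 — Source phasor: V = 217∠-45.0° V = 153.4 - j153.4 V.
Step 6 — Ohm's law: I = V / Z_total = (153.4 - j153.4) / (0 - j4.492) = 34.16 + j34.16 A.
Step 7 — Convert to polar: |I| = 48.3 A, ∠I = 45.0°.

I = 48.3∠45.0° A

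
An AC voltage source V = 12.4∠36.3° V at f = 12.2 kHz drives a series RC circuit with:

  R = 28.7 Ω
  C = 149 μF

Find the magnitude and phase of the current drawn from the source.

Step 1 — Angular frequency: ω = 2π·f = 2π·1.22e+04 = 7.665e+04 rad/s.
Step 2 — Component impedances:
  R: Z = R = 28.7 Ω
  C: Z = 1/(jωC) = -j/(ω·C) = 0 - j0.08755 Ω
Step 3 — Series combination: Z_total = R + C = 28.7 - j0.08755 Ω = 28.7∠-0.2° Ω.
Step 4 — Source phasor: V = 12.4∠36.3° V = 9.994 + j7.341 V.
Step 5 — Ohm's law: I = V / Z_total = (9.994 + j7.341) / (28.7 - j0.08755) = 0.3474 + j0.2568 A.
Step 6 — Convert to polar: |I| = 0.4321 A, ∠I = 36.5°.

I = 0.4321∠36.5° A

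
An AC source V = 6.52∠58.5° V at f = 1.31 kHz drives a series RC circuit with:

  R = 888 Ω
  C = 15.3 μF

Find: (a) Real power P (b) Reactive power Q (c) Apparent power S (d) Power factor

Step 1 — Angular frequency: ω = 2π·f = 2π·1310 = 8231 rad/s.
Step 2 — Component impedances:
  R: Z = R = 888 Ω
  C: Z = 1/(jωC) = -j/(ω·C) = 0 - j7.941 Ω
Step 3 — Series combination: Z_total = R + C = 888 - j7.941 Ω = 888∠-0.5° Ω.
Step 4 — Source phasor: V = 6.52∠58.5° V = 3.407 + j5.559 V.
Step 5 — Current: I = V / Z = 0.00378 + j0.006294 A = 0.007342∠59.0° A.
Step 6 — Complex power: S = V·I* = 0.04787 - j0.000428 VA.
Step 7 — Real power: P = Re(S) = 0.04787 W.
Step 8 — Reactive power: Q = Im(S) = -0.000428 VAR.
Step 9 — Apparent power: |S| = 0.04787 VA.
Step 10 — Power factor: PF = P/|S| = 1 (leading).

(a) P = 0.04787 W  (b) Q = -0.000428 VAR  (c) S = 0.04787 VA  (d) PF = 1 (leading)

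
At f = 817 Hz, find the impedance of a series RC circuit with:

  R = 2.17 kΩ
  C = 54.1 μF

Step 1 — Angular frequency: ω = 2π·f = 2π·817 = 5133 rad/s.
Step 2 — Component impedances:
  R: Z = R = 2170 Ω
  C: Z = 1/(jωC) = -j/(ω·C) = 0 - j3.601 Ω
Step 3 — Series combination: Z_total = R + C = 2170 - j3.601 Ω = 2170∠-0.1° Ω.

Z = 2170 - j3.601 Ω = 2170∠-0.1° Ω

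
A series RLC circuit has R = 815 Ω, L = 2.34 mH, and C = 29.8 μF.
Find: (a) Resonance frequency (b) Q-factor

Step 1 — Resonance condition Im(Z)=0 gives ω₀ = 1/√(LC).
Step 2 — ω₀ = 1/√(0.00234·2.98e-05) = 3787 rad/s.
Step 3 — f₀ = ω₀/(2π) = 602.7 Hz.
Step 4 — Series Q: Q = ω₀L/R = 3787·0.00234/815 = 0.01087.

(a) f₀ = 602.7 Hz  (b) Q = 0.01087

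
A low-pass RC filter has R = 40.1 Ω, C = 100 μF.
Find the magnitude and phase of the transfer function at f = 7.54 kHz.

Step 1 — Angular frequency: ω = 2π·7540 = 4.738e+04 rad/s.
Step 2 — Transfer function: H(jω) = 1/(1 + jωRC).
Step 3 — Denominator: 1 + jωRC = 1 + j·4.738e+04·40.1·0.0001 = 1 + j190.
Step 4 — H = 2.771e-05 - j0.005264.
Step 5 — Magnitude: |H| = 0.005264 (-45.6 dB); phase: φ = -89.7°.

|H| = 0.005264 (-45.6 dB), φ = -89.7°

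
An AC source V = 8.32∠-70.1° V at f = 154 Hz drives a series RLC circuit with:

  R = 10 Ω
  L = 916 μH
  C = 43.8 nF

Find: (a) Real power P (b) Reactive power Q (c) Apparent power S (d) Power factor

Step 1 — Angular frequency: ω = 2π·f = 2π·154 = 967.6 rad/s.
Step 2 — Component impedances:
  R: Z = R = 10 Ω
  L: Z = jωL = j·967.6·0.000916 = 0 + j0.8863 Ω
  C: Z = 1/(jωC) = -j/(ω·C) = 0 - j2.36e+04 Ω
Step 3 — Series combination: Z_total = R + L + C = 10 - j2.359e+04 Ω = 2.359e+04∠-90.0° Ω.
Step 4 — Source phasor: V = 8.32∠-70.1° V = 2.832 - j7.823 V.
Step 5 — Current: I = V / Z = 0.0003316 + j0.0001199 A = 0.0003526∠19.9° A.
Step 6 — Complex power: S = V·I* = 1.243e-06 - j0.002934 VA.
Step 7 — Real power: P = Re(S) = 1.243e-06 W.
Step 8 — Reactive power: Q = Im(S) = -0.002934 VAR.
Step 9 — Apparent power: |S| = 0.002934 VA.
Step 10 — Power factor: PF = P/|S| = 0.0004238 (leading).

(a) P = 1.243e-06 W  (b) Q = -0.002934 VAR  (c) S = 0.002934 VA  (d) PF = 0.0004238 (leading)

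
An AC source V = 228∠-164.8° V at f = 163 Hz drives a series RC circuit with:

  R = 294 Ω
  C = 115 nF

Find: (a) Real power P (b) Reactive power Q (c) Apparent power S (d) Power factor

Step 1 — Angular frequency: ω = 2π·f = 2π·163 = 1024 rad/s.
Step 2 — Component impedances:
  R: Z = R = 294 Ω
  C: Z = 1/(jωC) = -j/(ω·C) = 0 - j8491 Ω
Step 3 — Series combination: Z_total = R + C = 294 - j8491 Ω = 8496∠-88.0° Ω.
Step 4 — Source phasor: V = 228∠-164.8° V = -220 - j59.78 V.
Step 5 — Current: I = V / Z = 0.006136 - j0.02613 A = 0.02684∠-76.8° A.
Step 6 — Complex power: S = V·I* = 0.2118 - j6.115 VA.
Step 7 — Real power: P = Re(S) = 0.2118 W.
Step 8 — Reactive power: Q = Im(S) = -6.115 VAR.
Step 9 — Apparent power: |S| = 6.119 VA.
Step 10 — Power factor: PF = P/|S| = 0.03461 (leading).

(a) P = 0.2118 W  (b) Q = -6.115 VAR  (c) S = 6.119 VA  (d) PF = 0.03461 (leading)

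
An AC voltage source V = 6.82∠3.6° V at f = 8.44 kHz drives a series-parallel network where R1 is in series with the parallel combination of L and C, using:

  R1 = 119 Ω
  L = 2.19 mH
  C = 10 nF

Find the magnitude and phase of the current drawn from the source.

Step 1 — Angular frequency: ω = 2π·f = 2π·8440 = 5.303e+04 rad/s.
Step 2 — Component impedances:
  R1: Z = R = 119 Ω
  L: Z = jωL = j·5.303e+04·0.00219 = 0 + j116.1 Ω
  C: Z = 1/(jωC) = -j/(ω·C) = 0 - j1886 Ω
Step 3 — Parallel branch: L || C = 1/(1/L + 1/C) = 0 + j123.8 Ω.
Step 4 — Series with R1: Z_total = R1 + (L || C) = 119 + j123.8 Ω = 171.7∠46.1° Ω.
Step 5 — Source phasor: V = 6.82∠3.6° V = 6.807 + j0.4282 V.
Step 6 — Ohm's law: I = V / Z_total = (6.807 + j0.4282) / (119 + j123.8) = 0.02928 - j0.02685 A.
Step 7 — Convert to polar: |I| = 0.03972 A, ∠I = -42.5°.

I = 0.03972∠-42.5° A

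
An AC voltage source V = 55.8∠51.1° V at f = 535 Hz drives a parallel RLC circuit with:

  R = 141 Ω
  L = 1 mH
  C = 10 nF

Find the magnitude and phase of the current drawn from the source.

Step 1 — Angular frequency: ω = 2π·f = 2π·535 = 3362 rad/s.
Step 2 — Component impedances:
  R: Z = R = 141 Ω
  L: Z = jωL = j·3362·0.001 = 0 + j3.362 Ω
  C: Z = 1/(jωC) = -j/(ω·C) = 0 - j2.975e+04 Ω
Step 3 — Parallel combination: 1/Z_total = 1/R + 1/L + 1/C; Z_total = 0.08011 + j3.36 Ω = 3.361∠88.6° Ω.
Step 4 — Source phasor: V = 55.8∠51.1° V = 35.04 + j43.43 V.
Step 5 — Ohm's law: I = V / Z_total = (35.04 + j43.43) / (0.08011 + j3.36) = 13.17 - j10.11 A.
Step 6 — Convert to polar: |I| = 16.6 A, ∠I = -37.5°.

I = 16.6∠-37.5° A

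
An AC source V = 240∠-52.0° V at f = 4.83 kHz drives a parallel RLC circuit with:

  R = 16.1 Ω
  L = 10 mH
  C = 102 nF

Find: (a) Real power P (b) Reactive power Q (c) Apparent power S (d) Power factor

Step 1 — Angular frequency: ω = 2π·f = 2π·4830 = 3.035e+04 rad/s.
Step 2 — Component impedances:
  R: Z = R = 16.1 Ω
  L: Z = jωL = j·3.035e+04·0.01 = 0 + j303.5 Ω
  C: Z = 1/(jωC) = -j/(ω·C) = 0 - j323.1 Ω
Step 3 — Parallel combination: 1/Z_total = 1/R + 1/L + 1/C; Z_total = 16.1 + j0.05175 Ω = 16.1∠0.2° Ω.
Step 4 — Source phasor: V = 240∠-52.0° V = 147.8 - j189.1 V.
Step 5 — Current: I = V / Z = 9.14 - j11.78 A = 14.91∠-52.2° A.
Step 6 — Complex power: S = V·I* = 3578 + j11.5 VA.
Step 7 — Real power: P = Re(S) = 3578 W.
Step 8 — Reactive power: Q = Im(S) = 11.5 VAR.
Step 9 — Apparent power: |S| = 3578 VA.
Step 10 — Power factor: PF = P/|S| = 1 (lagging).

(a) P = 3578 W  (b) Q = 11.5 VAR  (c) S = 3578 VA  (d) PF = 1 (lagging)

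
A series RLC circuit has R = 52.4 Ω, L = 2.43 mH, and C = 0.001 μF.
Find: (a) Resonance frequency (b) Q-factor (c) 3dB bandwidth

Step 1 — Resonance: ω₀ = 1/√(LC) = 1/√(0.00243·1e-09) = 6.415e+05 rad/s.
Step 2 — f₀ = ω₀/(2π) = 1.021e+05 Hz.
Step 3 — Series Q: Q = ω₀L/R = 6.415e+05·0.00243/52.4 = 29.75.
Step 4 — Bandwidth: Δω = ω₀/Q = 2.156e+04 rad/s; BW = Δω/(2π) = 3432 Hz.

(a) f₀ = 1.021e+05 Hz  (b) Q = 29.75  (c) BW = 3432 Hz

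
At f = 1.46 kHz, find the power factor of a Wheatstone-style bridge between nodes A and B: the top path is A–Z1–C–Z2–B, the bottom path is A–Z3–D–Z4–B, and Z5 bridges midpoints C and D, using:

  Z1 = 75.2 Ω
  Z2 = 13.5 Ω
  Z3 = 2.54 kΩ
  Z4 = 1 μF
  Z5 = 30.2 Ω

Step 1 — Angular frequency: ω = 2π·f = 2π·1460 = 9173 rad/s.
Step 2 — Component impedances:
  Z1: Z = R = 75.2 Ω
  Z2: Z = R = 13.5 Ω
  Z3: Z = R = 2540 Ω
  Z4: Z = 1/(jωC) = -j/(ω·C) = 0 - j109 Ω
  Z5: Z = R = 30.2 Ω
Step 3 — Bridge requires nodal analysis (the Z5 bridge couples midpoints C and D, so the two paths cannot be reduced to a simple series/parallel combination). Setting node B to ground and injecting 1 A at node A, the 3-node admittance system at A, C, D solves to V_A = Z_AB = 85.91 - j1.633 Ω = 85.93∠-1.1° Ω.
Step 4 — Power factor: PF = cos(φ) = Re(Z)/|Z| = 85.91/85.93 = 0.9998.
Step 5 — Type: Im(Z) = -1.633 ⇒ leading (phase φ = -1.1°).

PF = 0.9998 (leading, φ = -1.1°)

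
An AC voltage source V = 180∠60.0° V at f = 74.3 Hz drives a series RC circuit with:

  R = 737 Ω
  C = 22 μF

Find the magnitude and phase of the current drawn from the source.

Step 1 — Angular frequency: ω = 2π·f = 2π·74.3 = 466.8 rad/s.
Step 2 — Component impedances:
  R: Z = R = 737 Ω
  C: Z = 1/(jωC) = -j/(ω·C) = 0 - j97.37 Ω
Step 3 — Series combination: Z_total = R + C = 737 - j97.37 Ω = 743.4∠-7.5° Ω.
Step 4 — Source phasor: V = 180∠60.0° V = 90 + j155.9 V.
Step 5 — Ohm's law: I = V / Z_total = (90 + j155.9) / (737 - j97.37) = 0.09256 + j0.2237 A.
Step 6 — Convert to polar: |I| = 0.2421 A, ∠I = 67.5°.

I = 0.2421∠67.5° A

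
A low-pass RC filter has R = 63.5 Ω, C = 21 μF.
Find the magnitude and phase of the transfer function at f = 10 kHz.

Step 1 — Angular frequency: ω = 2π·1e+04 = 6.283e+04 rad/s.
Step 2 — Transfer function: H(jω) = 1/(1 + jωRC).
Step 3 — Denominator: 1 + jωRC = 1 + j·6.283e+04·63.5·2.1e-05 = 1 + j83.79.
Step 4 — H = 0.0001424 - j0.01193.
Step 5 — Magnitude: |H| = 0.01193 (-38.5 dB); phase: φ = -89.3°.

|H| = 0.01193 (-38.5 dB), φ = -89.3°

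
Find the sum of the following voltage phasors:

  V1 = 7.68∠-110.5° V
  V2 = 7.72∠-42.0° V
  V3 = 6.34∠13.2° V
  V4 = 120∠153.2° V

Step 1 — Convert each phasor to rectangular form:
  V1 = 7.68·(cos(-110.5°) + j·sin(-110.5°)) = -2.69 - j7.194 V
  V2 = 7.72·(cos(-42.0°) + j·sin(-42.0°)) = 5.737 - j5.166 V
  V3 = 6.34·(cos(13.2°) + j·sin(13.2°)) = 6.172 + j1.448 V
  V4 = 120·(cos(153.2°) + j·sin(153.2°)) = -107.1 + j54.11 V
Step 2 — Sum components: V_total = -97.89 + j43.19 V.
Step 3 — Convert to polar: |V_total| = 107 V, ∠V_total = 156.2°.

V_total = 107∠156.2° V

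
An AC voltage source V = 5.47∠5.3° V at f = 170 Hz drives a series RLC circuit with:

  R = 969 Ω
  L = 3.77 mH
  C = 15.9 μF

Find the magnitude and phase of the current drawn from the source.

Step 1 — Angular frequency: ω = 2π·f = 2π·170 = 1068 rad/s.
Step 2 — Component impedances:
  R: Z = R = 969 Ω
  L: Z = jωL = j·1068·0.00377 = 0 + j4.027 Ω
  C: Z = 1/(jωC) = -j/(ω·C) = 0 - j58.88 Ω
Step 3 — Series combination: Z_total = R + L + C = 969 - j54.85 Ω = 970.6∠-3.2° Ω.
Step 4 — Source phasor: V = 5.47∠5.3° V = 5.447 + j0.5053 V.
Step 5 — Ohm's law: I = V / Z_total = (5.447 + j0.5053) / (969 - j54.85) = 0.005573 + j0.0008369 A.
Step 6 — Convert to polar: |I| = 0.005636 A, ∠I = 8.5°.

I = 0.005636∠8.5° A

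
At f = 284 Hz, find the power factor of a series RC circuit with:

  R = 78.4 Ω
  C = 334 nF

Step 1 — Angular frequency: ω = 2π·f = 2π·284 = 1784 rad/s.
Step 2 — Component impedances:
  R: Z = R = 78.4 Ω
  C: Z = 1/(jωC) = -j/(ω·C) = 0 - j1678 Ω
Step 3 — Series combination: Z_total = R + C = 78.4 - j1678 Ω = 1680∠-87.3° Ω.
Step 4 — Power factor: PF = cos(φ) = Re(Z)/|Z| = 78.4/1679.7 = 0.04668.
Step 5 — Type: Im(Z) = -1678 ⇒ leading (phase φ = -87.3°).

PF = 0.04668 (leading, φ = -87.3°)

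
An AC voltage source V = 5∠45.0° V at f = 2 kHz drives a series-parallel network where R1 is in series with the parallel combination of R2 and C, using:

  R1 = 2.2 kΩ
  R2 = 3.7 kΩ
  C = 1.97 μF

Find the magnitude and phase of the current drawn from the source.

Step 1 — Angular frequency: ω = 2π·f = 2π·2000 = 1.257e+04 rad/s.
Step 2 — Component impedances:
  R1: Z = R = 2200 Ω
  R2: Z = R = 3700 Ω
  C: Z = 1/(jωC) = -j/(ω·C) = 0 - j40.39 Ω
Step 3 — Parallel branch: R2 || C = 1/(1/R2 + 1/C) = 0.441 - j40.39 Ω.
Step 4 — Series with R1: Z_total = R1 + (R2 || C) = 2200 - j40.39 Ω = 2201∠-1.1° Ω.
Step 5 — Source phasor: V = 5∠45.0° V = 3.536 + j3.536 V.
Step 6 — Ohm's law: I = V / Z_total = (3.536 + j3.536) / (2200 - j40.39) = 0.001577 + j0.001636 A.
Step 7 — Convert to polar: |I| = 0.002272 A, ∠I = 46.1°.

I = 0.002272∠46.1° A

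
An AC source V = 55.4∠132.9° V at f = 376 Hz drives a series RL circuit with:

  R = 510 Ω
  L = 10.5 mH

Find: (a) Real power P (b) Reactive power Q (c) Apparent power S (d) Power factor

Step 1 — Angular frequency: ω = 2π·f = 2π·376 = 2362 rad/s.
Step 2 — Component impedances:
  R: Z = R = 510 Ω
  L: Z = jωL = j·2362·0.0105 = 0 + j24.81 Ω
Step 3 — Series combination: Z_total = R + L = 510 + j24.81 Ω = 510.6∠2.8° Ω.
Step 4 — Source phasor: V = 55.4∠132.9° V = -37.71 + j40.58 V.
Step 5 — Current: I = V / Z = -0.06991 + j0.08297 A = 0.1085∠130.1° A.
Step 6 — Complex power: S = V·I* = 6.004 + j0.292 VA.
Step 7 — Real power: P = Re(S) = 6.004 W.
Step 8 — Reactive power: Q = Im(S) = 0.292 VAR.
Step 9 — Apparent power: |S| = 6.011 VA.
Step 10 — Power factor: PF = P/|S| = 0.9988 (lagging).

(a) P = 6.004 W  (b) Q = 0.292 VAR  (c) S = 6.011 VA  (d) PF = 0.9988 (lagging)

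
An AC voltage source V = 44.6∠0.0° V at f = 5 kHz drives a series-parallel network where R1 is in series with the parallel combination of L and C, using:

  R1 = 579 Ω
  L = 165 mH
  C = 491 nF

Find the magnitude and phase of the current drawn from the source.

Step 1 — Angular frequency: ω = 2π·f = 2π·5000 = 3.142e+04 rad/s.
Step 2 — Component impedances:
  R1: Z = R = 579 Ω
  L: Z = jωL = j·3.142e+04·0.165 = 0 + j5184 Ω
  C: Z = 1/(jωC) = -j/(ω·C) = 0 - j64.83 Ω
Step 3 — Parallel branch: L || C = 1/(1/L + 1/C) = 0 - j65.65 Ω.
Step 4 — Series with R1: Z_total = R1 + (L || C) = 579 - j65.65 Ω = 582.7∠-6.5° Ω.
Step 5 — Source phasor: V = 44.6∠0.0° V = 44.6 V.
Step 6 — Ohm's law: I = V / Z_total = (44.6) / (579 - j65.65) = 0.07605 + j0.008623 A.
Step 7 — Convert to polar: |I| = 0.07654 A, ∠I = 6.5°.

I = 0.07654∠6.5° A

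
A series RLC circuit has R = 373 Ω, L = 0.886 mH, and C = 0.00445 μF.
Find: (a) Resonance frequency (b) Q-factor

Step 1 — Resonance condition Im(Z)=0 gives ω₀ = 1/√(LC).
Step 2 — ω₀ = 1/√(0.000886·4.45e-09) = 5.036e+05 rad/s.
Step 3 — f₀ = ω₀/(2π) = 8.015e+04 Hz.
Step 4 — Series Q: Q = ω₀L/R = 5.036e+05·0.000886/373 = 1.196.

(a) f₀ = 8.015e+04 Hz  (b) Q = 1.196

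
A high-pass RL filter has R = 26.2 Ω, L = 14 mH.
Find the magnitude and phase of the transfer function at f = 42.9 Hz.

Step 1 — Angular frequency: ω = 2π·42.9 = 269.5 rad/s.
Step 2 — Transfer function: H(jω) = jωL/(R + jωL).
Step 3 — Numerator jωL = j·3.774; denominator R + jωL = 26.2 + j3.774.
Step 4 — H = 0.02032 + j0.1411.
Step 5 — Magnitude: |H| = 0.1426 (-16.9 dB); phase: φ = 81.8°.

|H| = 0.1426 (-16.9 dB), φ = 81.8°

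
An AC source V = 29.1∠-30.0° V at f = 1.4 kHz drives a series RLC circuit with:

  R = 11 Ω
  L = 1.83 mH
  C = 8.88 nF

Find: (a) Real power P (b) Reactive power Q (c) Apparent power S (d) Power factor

Step 1 — Angular frequency: ω = 2π·f = 2π·1400 = 8796 rad/s.
Step 2 — Component impedances:
  R: Z = R = 11 Ω
  L: Z = jωL = j·8796·0.00183 = 0 + j16.1 Ω
  C: Z = 1/(jωC) = -j/(ω·C) = 0 - j1.28e+04 Ω
Step 3 — Series combination: Z_total = R + L + C = 11 - j1.279e+04 Ω = 1.279e+04∠-90.0° Ω.
Step 4 — Source phasor: V = 29.1∠-30.0° V = 25.2 - j14.55 V.
Step 5 — Current: I = V / Z = 0.00114 + j0.00197 A = 0.002276∠60.0° A.
Step 6 — Complex power: S = V·I* = 5.698e-05 - j0.06623 VA.
Step 7 — Real power: P = Re(S) = 5.698e-05 W.
Step 8 — Reactive power: Q = Im(S) = -0.06623 VAR.
Step 9 — Apparent power: |S| = 0.06623 VA.
Step 10 — Power factor: PF = P/|S| = 0.0008603 (leading).

(a) P = 5.698e-05 W  (b) Q = -0.06623 VAR  (c) S = 0.06623 VA  (d) PF = 0.0008603 (leading)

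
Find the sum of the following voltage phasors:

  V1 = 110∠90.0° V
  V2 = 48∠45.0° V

Step 1 — Convert each phasor to rectangular form:
  V1 = 110·(cos(90.0°) + j·sin(90.0°)) = 0 + j110 V
  V2 = 48·(cos(45.0°) + j·sin(45.0°)) = 33.94 + j33.94 V
Step 2 — Sum components: V_total = 33.94 + j143.9 V.
Step 3 — Convert to polar: |V_total| = 147.9 V, ∠V_total = 76.7°.

V_total = 147.9∠76.7° V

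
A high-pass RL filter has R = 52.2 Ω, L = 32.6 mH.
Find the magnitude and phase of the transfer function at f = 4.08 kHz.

Step 1 — Angular frequency: ω = 2π·4080 = 2.564e+04 rad/s.
Step 2 — Transfer function: H(jω) = jωL/(R + jωL).
Step 3 — Numerator jωL = j·835.7; denominator R + jωL = 52.2 + j835.7.
Step 4 — H = 0.9961 + j0.06222.
Step 5 — Magnitude: |H| = 0.9981 (-0.0 dB); phase: φ = 3.6°.

|H| = 0.9981 (-0.0 dB), φ = 3.6°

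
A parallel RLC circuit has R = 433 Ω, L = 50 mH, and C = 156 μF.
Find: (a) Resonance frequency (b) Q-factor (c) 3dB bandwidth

Step 1 — Resonance: ω₀ = 1/√(LC) = 1/√(0.05·0.000156) = 358.1 rad/s.
Step 2 — f₀ = ω₀/(2π) = 56.99 Hz.
Step 3 — Parallel Q: Q = R/(ω₀L) = 433/(358.1·0.05) = 24.19.
Step 4 — Bandwidth: Δω = ω₀/Q = 14.8 rad/s; BW = Δω/(2π) = 2.356 Hz.

(a) f₀ = 56.99 Hz  (b) Q = 24.19  (c) BW = 2.356 Hz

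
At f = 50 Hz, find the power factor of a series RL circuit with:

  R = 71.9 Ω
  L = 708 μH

Step 1 — Angular frequency: ω = 2π·f = 2π·50 = 314.2 rad/s.
Step 2 — Component impedances:
  R: Z = R = 71.9 Ω
  L: Z = jωL = j·314.2·0.000708 = 0 + j0.2224 Ω
Step 3 — Series combination: Z_total = R + L = 71.9 + j0.2224 Ω = 71.9∠0.2° Ω.
Step 4 — Power factor: PF = cos(φ) = Re(Z)/|Z| = 71.9/71.9 = 1.
Step 5 — Type: Im(Z) = 0.2224 ⇒ lagging (phase φ = 0.2°).

PF = 1 (lagging, φ = 0.2°)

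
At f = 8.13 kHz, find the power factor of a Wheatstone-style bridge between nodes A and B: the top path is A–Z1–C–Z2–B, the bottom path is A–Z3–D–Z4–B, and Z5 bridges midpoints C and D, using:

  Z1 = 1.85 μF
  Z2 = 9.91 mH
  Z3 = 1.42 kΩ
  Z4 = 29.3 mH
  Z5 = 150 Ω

Step 1 — Angular frequency: ω = 2π·f = 2π·8130 = 5.108e+04 rad/s.
Step 2 — Component impedances:
  Z1: Z = 1/(jωC) = -j/(ω·C) = 0 - j10.58 Ω
  Z2: Z = jωL = j·5.108e+04·0.00991 = 0 + j506.2 Ω
  Z3: Z = R = 1420 Ω
  Z4: Z = jωL = j·5.108e+04·0.0293 = 0 + j1497 Ω
  Z5: Z = R = 150 Ω
Step 3 — Bridge requires nodal analysis (the Z5 bridge couples midpoints C and D, so the two paths cannot be reduced to a simple series/parallel combination). Setting node B to ground and injecting 1 A at node A, the 3-node admittance system at A, C, D solves to V_A = Z_AB = 8.661 + j368.8 Ω = 368.9∠88.7° Ω.
Step 4 — Power factor: PF = cos(φ) = Re(Z)/|Z| = 8.661/368.9 = 0.02348.
Step 5 — Type: Im(Z) = 368.8 ⇒ lagging (phase φ = 88.7°).

PF = 0.02348 (lagging, φ = 88.7°)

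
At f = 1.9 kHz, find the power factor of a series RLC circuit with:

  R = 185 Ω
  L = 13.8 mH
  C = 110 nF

Step 1 — Angular frequency: ω = 2π·f = 2π·1900 = 1.194e+04 rad/s.
Step 2 — Component impedances:
  R: Z = R = 185 Ω
  L: Z = jωL = j·1.194e+04·0.0138 = 0 + j164.7 Ω
  C: Z = 1/(jωC) = -j/(ω·C) = 0 - j761.5 Ω
Step 3 — Series combination: Z_total = R + L + C = 185 - j596.8 Ω = 624.8∠-72.8° Ω.
Step 4 — Power factor: PF = cos(φ) = Re(Z)/|Z| = 185/624.8 = 0.2961.
Step 5 — Type: Im(Z) = -596.8 ⇒ leading (phase φ = -72.8°).

PF = 0.2961 (leading, φ = -72.8°)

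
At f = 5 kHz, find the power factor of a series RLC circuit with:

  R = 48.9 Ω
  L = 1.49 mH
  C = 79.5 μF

Step 1 — Angular frequency: ω = 2π·f = 2π·5000 = 3.142e+04 rad/s.
Step 2 — Component impedances:
  R: Z = R = 48.9 Ω
  L: Z = jωL = j·3.142e+04·0.00149 = 0 + j46.81 Ω
  C: Z = 1/(jωC) = -j/(ω·C) = 0 - j0.4004 Ω
Step 3 — Series combination: Z_total = R + L + C = 48.9 + j46.41 Ω = 67.42∠43.5° Ω.
Step 4 — Power factor: PF = cos(φ) = Re(Z)/|Z| = 48.9/67.42 = 0.7253.
Step 5 — Type: Im(Z) = 46.41 ⇒ lagging (phase φ = 43.5°).

PF = 0.7253 (lagging, φ = 43.5°)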